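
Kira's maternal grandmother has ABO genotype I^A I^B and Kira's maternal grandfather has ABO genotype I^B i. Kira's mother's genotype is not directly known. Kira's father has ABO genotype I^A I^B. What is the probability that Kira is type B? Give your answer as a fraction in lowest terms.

Kira's mother's ABO genotype from I^A I^B × I^B i: 1/4 I^A I^B, 1/4 I^A i, 1/4 I^B I^B, 1/4 I^B i.
Crossing each possibility with the father I^A I^B and summing P(type B): 1/4·1/4 + 1/4·1/4 + 1/4·1/2 + 1/4·1/2 = 3/8.

3/8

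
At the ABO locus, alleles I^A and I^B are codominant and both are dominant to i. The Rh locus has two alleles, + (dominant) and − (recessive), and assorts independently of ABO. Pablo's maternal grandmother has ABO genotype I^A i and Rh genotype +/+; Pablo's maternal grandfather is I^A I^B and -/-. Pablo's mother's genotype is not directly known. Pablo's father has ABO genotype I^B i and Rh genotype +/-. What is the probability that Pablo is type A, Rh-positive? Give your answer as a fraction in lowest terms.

Pablo's mother's ABO genotype from I^A i × I^A I^B: 1/4 I^A I^A, 1/4 I^A I^B, 1/4 I^A i, 1/4 I^B i.
Crossing each possibility with the father I^B i and summing P(type A): 1/4·1/2 + 1/4·1/4 + 1/4·1/4 + 1/4·0 = 1/4.
Similarly for Rh via the mother's Rh distribution: P(Rh+) = 3/4.
Independent loci: 1/4 × 3/4 = 3/16.

3/16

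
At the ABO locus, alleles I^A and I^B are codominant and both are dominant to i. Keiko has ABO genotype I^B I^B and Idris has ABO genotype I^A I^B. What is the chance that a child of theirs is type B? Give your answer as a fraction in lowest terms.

ABO cross I^B I^B × I^A I^B → offspring phenotypes: 1/2 B, 1/2 AB.
So P(type B) = 1/2.

1/2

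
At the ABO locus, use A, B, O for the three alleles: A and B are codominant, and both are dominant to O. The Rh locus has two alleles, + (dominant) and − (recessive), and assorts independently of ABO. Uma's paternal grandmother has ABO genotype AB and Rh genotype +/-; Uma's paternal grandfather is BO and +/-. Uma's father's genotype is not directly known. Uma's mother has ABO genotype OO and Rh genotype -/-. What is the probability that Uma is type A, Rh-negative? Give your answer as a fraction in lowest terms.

1/8

Uma's father's ABO genotype from AB × BO: 1/4 AB, 1/4 AO, 1/4 BB, 1/4 BO.
Crossing each possibility with the mother OO and summing P(type A): 1/4·1/2 + 1/4·1/2 + 1/4·0 + 1/4·0 = 1/4.
Similarly for Rh via the father's Rh distribution: P(Rh-) = 1/2.
Independent loci: 1/4 × 1/2 = 1/8.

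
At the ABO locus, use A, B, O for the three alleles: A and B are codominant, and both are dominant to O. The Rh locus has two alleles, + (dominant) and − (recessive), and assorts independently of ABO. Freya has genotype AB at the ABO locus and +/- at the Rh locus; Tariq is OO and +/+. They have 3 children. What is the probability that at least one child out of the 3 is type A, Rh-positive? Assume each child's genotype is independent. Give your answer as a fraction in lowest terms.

ABO cross AB × OO → 1/2 A, 1/2 B.
Rh cross +/- × +/+ → 1 Rh+; so P(type A, Rh-positive) = 1/2 × 1 = 1/2 per child.
P(none) = (1/2)^3 = 1/8; P(at least one) = 1 − 1/8 = 7/8.

7/8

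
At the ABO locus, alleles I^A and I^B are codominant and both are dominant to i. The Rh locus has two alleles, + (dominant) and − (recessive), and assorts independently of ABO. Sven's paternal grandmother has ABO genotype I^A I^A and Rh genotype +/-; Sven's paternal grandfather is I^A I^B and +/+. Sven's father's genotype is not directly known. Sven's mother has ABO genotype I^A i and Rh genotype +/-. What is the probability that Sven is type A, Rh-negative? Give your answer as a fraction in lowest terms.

Sven's father's ABO genotype from I^A I^A × I^A I^B: 1/2 I^A I^A, 1/2 I^A I^B.
Crossing each possibility with the mother I^A i and summing P(type A): 1/2·1 + 1/2·1/2 = 3/4.
Similarly for Rh via the father's Rh distribution: P(Rh-) = 1/8.
Independent loci: 3/4 × 1/8 = 3/32.

3/32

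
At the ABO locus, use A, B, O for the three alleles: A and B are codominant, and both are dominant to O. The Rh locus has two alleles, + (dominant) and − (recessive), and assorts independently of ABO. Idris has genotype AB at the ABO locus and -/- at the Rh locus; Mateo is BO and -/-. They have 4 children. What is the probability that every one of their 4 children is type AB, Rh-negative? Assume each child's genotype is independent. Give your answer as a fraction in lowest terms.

ABO cross AB × BO → 1/4 A, 1/2 B, 1/4 AB.
Rh cross -/- × -/- → 1 Rh-; so P(type AB, Rh-negative) = 1/4 × 1 = 1/4 per child.
All 4 independent: (1/4)^4 = 1/256.

1/256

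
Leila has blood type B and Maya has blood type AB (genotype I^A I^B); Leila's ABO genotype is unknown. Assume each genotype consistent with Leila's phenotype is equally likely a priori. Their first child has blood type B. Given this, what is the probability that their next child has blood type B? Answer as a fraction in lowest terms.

1/2

Possible genotypes: Leila ∈ {I^B I^B, I^B i}; Maya ∈ {I^A I^B}.
Weight each parental genotype pair by prior × P(type-B child):
  I^B I^B × I^A I^B: posterior weight 1/2; P(next child type B) = 1/2.
  I^B i × I^A I^B: posterior weight 1/2; P(next child type B) = 1/2.
Weighted sum = 1/2.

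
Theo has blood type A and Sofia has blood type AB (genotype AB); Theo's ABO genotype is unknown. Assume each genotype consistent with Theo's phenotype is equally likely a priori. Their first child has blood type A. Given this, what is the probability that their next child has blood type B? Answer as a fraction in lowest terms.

Possible genotypes: Theo ∈ {AA, AO}; Sofia ∈ {AB}.
Weight each parental genotype pair by prior × P(type-A child):
  AA × AB: posterior weight 1/2; P(next child type B) = 0.
  AO × AB: posterior weight 1/2; P(next child type B) = 1/4.
Weighted sum = 1/8.

1/8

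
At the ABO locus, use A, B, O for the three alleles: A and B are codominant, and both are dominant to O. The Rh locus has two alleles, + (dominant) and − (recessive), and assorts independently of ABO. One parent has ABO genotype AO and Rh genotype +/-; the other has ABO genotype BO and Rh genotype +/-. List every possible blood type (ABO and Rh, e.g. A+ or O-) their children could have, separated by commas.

O+, O-, A+, A-, B+, B-, AB+, AB-

Gametes from AO × BO give offspring ABO genotypes AB, AO, BO, OO, i.e. phenotypes O, A, B, AB.
Rh cross +/- × +/- → phenotypes Rh+, Rh-.
Combining independently: O+, O-, A+, A-, B+, B-, AB+, AB-.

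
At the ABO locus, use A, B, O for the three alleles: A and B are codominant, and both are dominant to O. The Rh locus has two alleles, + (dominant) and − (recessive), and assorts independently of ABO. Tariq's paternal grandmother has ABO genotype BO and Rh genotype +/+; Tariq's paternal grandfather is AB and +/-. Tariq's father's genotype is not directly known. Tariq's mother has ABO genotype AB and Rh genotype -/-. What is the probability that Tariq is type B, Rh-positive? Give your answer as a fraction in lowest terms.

9/32

Tariq's father's ABO genotype from BO × AB: 1/4 AB, 1/4 AO, 1/4 BB, 1/4 BO.
Crossing each possibility with the mother AB and summing P(type B): 1/4·1/4 + 1/4·1/4 + 1/4·1/2 + 1/4·1/2 = 3/8.
Similarly for Rh via the father's Rh distribution: P(Rh+) = 3/4.
Independent loci: 3/8 × 3/4 = 9/32.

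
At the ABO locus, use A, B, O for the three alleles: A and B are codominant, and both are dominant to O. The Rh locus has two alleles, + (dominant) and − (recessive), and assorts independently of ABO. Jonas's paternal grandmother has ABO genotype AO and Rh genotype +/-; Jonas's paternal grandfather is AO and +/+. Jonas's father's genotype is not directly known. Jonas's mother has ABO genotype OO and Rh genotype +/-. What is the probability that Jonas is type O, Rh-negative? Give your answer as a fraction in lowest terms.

1/16

Jonas's father's ABO genotype from AO × AO: 1/4 AA, 1/2 AO, 1/4 OO.
Crossing each possibility with the mother OO and summing P(type O): 1/4·0 + 1/2·1/2 + 1/4·1 = 1/2.
Similarly for Rh via the father's Rh distribution: P(Rh-) = 1/8.
Independent loci: 1/2 × 1/8 = 1/16.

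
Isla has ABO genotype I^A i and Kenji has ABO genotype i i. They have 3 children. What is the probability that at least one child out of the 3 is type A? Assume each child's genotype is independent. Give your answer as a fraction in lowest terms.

ABO cross I^A i × i i → 1/2 O, 1/2 A.
So P(type A) = 1/2 per child.
P(none) = (1/2)^3 = 1/8; P(at least one) = 1 − 1/8 = 7/8.

7/8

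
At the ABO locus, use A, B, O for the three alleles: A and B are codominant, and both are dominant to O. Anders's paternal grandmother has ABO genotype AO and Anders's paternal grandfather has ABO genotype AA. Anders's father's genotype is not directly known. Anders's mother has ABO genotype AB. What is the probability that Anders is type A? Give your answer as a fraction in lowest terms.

1/2

Anders's father's ABO genotype from AO × AA: 1/2 AA, 1/2 AO.
Crossing each possibility with the mother AB and summing P(type A): 1/2·1/2 + 1/2·1/2 = 1/2.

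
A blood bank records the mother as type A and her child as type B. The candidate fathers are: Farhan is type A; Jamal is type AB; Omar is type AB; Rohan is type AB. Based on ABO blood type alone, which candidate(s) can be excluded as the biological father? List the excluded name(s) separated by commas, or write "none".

A candidate is excluded only if no genotype consistent with his phenotype could produce a type B child with a type A mother.
Farhan (type A): no genotype consistent with that phenotype can produce a type-B child with a type-A mother.

Farhan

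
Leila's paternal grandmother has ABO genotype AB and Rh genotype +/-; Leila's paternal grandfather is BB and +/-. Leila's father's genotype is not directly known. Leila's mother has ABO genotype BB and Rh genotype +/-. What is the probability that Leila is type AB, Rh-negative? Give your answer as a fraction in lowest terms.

1/16

Leila's father's ABO genotype from AB × BB: 1/2 AB, 1/2 BB.
Crossing each possibility with the mother BB and summing P(type AB): 1/2·1/2 + 1/2·0 = 1/4.
Similarly for Rh via the father's Rh distribution: P(Rh-) = 1/4.
Independent loci: 1/4 × 1/4 = 1/16.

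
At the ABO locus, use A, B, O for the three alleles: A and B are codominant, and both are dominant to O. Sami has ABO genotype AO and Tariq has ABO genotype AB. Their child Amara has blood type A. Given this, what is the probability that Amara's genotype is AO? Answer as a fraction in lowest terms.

Cross AO × AB → 1/4 AA, 1/4 AB, 1/4 AO, 1/4 BO.
Type-A genotypes among offspring: AA (1/4), AO (1/4); total 1/2.
P(AO | type A) = (1/4) / (1/2) = 1/2.

1/2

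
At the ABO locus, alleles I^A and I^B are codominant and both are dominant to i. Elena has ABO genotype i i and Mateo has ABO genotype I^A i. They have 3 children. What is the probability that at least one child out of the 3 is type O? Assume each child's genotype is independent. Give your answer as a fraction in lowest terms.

7/8

ABO cross i i × I^A i → 1/2 O, 1/2 A.
So P(type O) = 1/2 per child.
P(none) = (1/2)^3 = 1/8; P(at least one) = 1 − 1/8 = 7/8.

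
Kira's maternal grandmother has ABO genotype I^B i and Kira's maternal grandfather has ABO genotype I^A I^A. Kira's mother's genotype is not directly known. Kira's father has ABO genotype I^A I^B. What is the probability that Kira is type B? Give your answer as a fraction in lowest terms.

Kira's mother's ABO genotype from I^B i × I^A I^A: 1/2 I^A I^B, 1/2 I^A i.
Crossing each possibility with the father I^A I^B and summing P(type B): 1/2·1/4 + 1/2·1/4 = 1/4.

1/4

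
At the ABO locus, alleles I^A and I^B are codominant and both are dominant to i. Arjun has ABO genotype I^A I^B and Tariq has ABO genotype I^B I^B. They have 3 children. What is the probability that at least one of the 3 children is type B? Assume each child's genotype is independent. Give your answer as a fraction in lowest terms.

7/8

ABO cross I^A I^B × I^B I^B → 1/2 B, 1/2 AB.
So P(type B) = 1/2 per child.
P(none) = (1/2)^3 = 1/8; P(at least one) = 1 − 1/8 = 7/8.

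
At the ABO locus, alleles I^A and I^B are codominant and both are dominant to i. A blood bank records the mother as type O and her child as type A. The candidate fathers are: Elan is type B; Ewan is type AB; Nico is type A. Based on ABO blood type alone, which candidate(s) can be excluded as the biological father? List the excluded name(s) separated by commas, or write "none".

A candidate is excluded only if no genotype consistent with his phenotype could produce a type A child with a type O mother.
Elan (type B): no genotype consistent with that phenotype can produce a type-A child with a type-O mother.

Elan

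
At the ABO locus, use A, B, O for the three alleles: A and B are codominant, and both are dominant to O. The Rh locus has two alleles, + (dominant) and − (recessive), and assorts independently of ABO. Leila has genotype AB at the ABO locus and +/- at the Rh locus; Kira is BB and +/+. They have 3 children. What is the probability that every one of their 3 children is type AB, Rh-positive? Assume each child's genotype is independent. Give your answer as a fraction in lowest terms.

1/8

ABO cross AB × BB → 1/2 B, 1/2 AB.
Rh cross +/- × +/+ → 1 Rh+; so P(type AB, Rh-positive) = 1/2 × 1 = 1/2 per child.
All 3 independent: (1/2)^3 = 1/8.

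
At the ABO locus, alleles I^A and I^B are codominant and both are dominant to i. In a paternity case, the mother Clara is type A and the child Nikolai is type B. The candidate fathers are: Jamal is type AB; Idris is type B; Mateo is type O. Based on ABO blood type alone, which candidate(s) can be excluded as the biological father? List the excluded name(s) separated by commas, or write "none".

Mateo

A candidate is excluded only if no genotype consistent with his phenotype could produce a type B child with a type A mother.
Mateo (type O): no genotype consistent with that phenotype can produce a type-B child with a type-A mother.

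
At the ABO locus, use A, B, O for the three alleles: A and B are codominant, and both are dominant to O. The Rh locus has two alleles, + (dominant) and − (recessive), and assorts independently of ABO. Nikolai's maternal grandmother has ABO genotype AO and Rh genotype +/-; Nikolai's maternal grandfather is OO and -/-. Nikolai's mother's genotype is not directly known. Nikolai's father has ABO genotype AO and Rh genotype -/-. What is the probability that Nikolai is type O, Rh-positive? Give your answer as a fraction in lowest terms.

Nikolai's mother's ABO genotype from AO × OO: 1/2 AO, 1/2 OO.
Crossing each possibility with the father AO and summing P(type O): 1/2·1/4 + 1/2·1/2 = 3/8.
Similarly for Rh via the mother's Rh distribution: P(Rh+) = 1/4.
Independent loci: 3/8 × 1/4 = 3/32.

3/32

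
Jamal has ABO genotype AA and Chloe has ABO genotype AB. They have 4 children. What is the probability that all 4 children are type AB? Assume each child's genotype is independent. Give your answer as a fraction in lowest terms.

1/16

ABO cross AA × AB → 1/2 A, 1/2 AB.
So P(type AB) = 1/2 per child.
All 4 independent: (1/2)^4 = 1/16.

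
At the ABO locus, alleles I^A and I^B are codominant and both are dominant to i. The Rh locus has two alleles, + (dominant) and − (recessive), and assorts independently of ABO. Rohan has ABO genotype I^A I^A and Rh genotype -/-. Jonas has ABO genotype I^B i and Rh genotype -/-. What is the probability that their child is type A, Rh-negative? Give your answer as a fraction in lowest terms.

ABO cross I^A I^A × I^B i → offspring phenotypes: 1/2 A, 1/2 AB.
Rh cross -/- × -/- → 1 Rh-.
Independent loci: P(type A, Rh-negative) = 1/2 × 1 = 1/2.

1/2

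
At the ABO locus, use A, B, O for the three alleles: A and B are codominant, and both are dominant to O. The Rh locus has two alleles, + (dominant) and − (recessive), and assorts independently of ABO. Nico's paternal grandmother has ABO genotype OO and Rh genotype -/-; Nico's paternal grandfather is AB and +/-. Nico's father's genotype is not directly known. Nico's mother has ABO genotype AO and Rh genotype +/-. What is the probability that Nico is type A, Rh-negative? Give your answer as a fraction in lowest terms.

Nico's father's ABO genotype from OO × AB: 1/2 AO, 1/2 BO.
Crossing each possibility with the mother AO and summing P(type A): 1/2·3/4 + 1/2·1/4 = 1/2.
Similarly for Rh via the father's Rh distribution: P(Rh-) = 3/8.
Independent loci: 1/2 × 3/8 = 3/16.

3/16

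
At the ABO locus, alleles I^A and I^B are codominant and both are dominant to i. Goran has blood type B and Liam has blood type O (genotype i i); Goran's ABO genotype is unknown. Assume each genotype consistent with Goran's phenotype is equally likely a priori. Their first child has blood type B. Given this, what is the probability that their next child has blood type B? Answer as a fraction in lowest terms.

Possible genotypes: Goran ∈ {I^B I^B, I^B i}; Liam ∈ {i i}.
Weight each parental genotype pair by prior × P(type-B child):
  I^B I^B × i i: posterior weight 2/3; P(next child type B) = 1.
  I^B i × i i: posterior weight 1/3; P(next child type B) = 1/2.
Weighted sum = 5/6.

5/6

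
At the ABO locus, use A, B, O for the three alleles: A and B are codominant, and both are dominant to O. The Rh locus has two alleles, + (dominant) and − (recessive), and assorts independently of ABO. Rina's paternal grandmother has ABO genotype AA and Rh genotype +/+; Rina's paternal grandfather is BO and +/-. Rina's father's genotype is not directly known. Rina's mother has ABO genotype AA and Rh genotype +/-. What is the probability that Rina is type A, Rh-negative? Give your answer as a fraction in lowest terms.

Rina's father's ABO genotype from AA × BO: 1/2 AB, 1/2 AO.
Crossing each possibility with the mother AA and summing P(type A): 1/2·1/2 + 1/2·1 = 3/4.
Similarly for Rh via the father's Rh distribution: P(Rh-) = 1/8.
Independent loci: 3/4 × 1/8 = 3/32.

3/32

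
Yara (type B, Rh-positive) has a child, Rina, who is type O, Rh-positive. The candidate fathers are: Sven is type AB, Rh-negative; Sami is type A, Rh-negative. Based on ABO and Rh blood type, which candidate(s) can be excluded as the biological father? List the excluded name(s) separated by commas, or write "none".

A candidate is excluded only if no genotype consistent with his phenotype could produce a type O, Rh-positive child with a type B, Rh-positive mother.
Sven (type AB, Rh-): no genotype consistent with that phenotype can produce a type-O Rh+ child with a type-B mother.

Sven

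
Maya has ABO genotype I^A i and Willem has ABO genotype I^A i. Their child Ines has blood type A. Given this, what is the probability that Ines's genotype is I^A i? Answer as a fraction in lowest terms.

2/3

Cross I^A i × I^A i → 1/4 I^A I^A, 1/2 I^A i, 1/4 i i.
Type-A genotypes among offspring: I^A I^A (1/4), I^A i (1/2); total 3/4.
P(I^A i | type A) = (1/2) / (3/4) = 2/3.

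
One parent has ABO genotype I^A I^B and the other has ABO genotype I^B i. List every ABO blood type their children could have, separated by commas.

A, B, AB

Gametes from I^A I^B × I^B i give offspring ABO genotypes I^A I^B, I^A i, I^B I^B, I^B i, i.e. phenotypes A, B, AB.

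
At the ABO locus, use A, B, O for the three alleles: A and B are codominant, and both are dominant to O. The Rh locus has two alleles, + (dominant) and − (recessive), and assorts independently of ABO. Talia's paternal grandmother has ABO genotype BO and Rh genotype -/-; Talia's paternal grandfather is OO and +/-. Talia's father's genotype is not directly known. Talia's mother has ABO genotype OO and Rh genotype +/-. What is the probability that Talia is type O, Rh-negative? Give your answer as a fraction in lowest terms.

Talia's father's ABO genotype from BO × OO: 1/2 BO, 1/2 OO.
Crossing each possibility with the mother OO and summing P(type O): 1/2·1/2 + 1/2·1 = 3/4.
Similarly for Rh via the father's Rh distribution: P(Rh-) = 3/8.
Independent loci: 3/4 × 3/8 = 9/32.

9/32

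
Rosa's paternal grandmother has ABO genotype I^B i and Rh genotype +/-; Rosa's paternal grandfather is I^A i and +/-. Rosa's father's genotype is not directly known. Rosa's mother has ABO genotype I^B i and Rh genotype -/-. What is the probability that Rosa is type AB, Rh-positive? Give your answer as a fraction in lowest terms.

Rosa's father's ABO genotype from I^B i × I^A i: 1/4 I^A I^B, 1/4 I^A i, 1/4 I^B i, 1/4 i i.
Crossing each possibility with the mother I^B i and summing P(type AB): 1/4·1/4 + 1/4·1/4 + 1/4·0 + 1/4·0 = 1/8.
Similarly for Rh via the father's Rh distribution: P(Rh+) = 1/2.
Independent loci: 1/8 × 1/2 = 1/16.

1/16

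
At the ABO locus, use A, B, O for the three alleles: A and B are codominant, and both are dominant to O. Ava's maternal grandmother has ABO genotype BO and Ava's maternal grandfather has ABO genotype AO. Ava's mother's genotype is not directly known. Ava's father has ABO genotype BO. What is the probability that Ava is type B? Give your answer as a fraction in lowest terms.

1/2

Ava's mother's ABO genotype from BO × AO: 1/4 AB, 1/4 AO, 1/4 BO, 1/4 OO.
Crossing each possibility with the father BO and summing P(type B): 1/4·1/2 + 1/4·1/4 + 1/4·3/4 + 1/4·1/2 = 1/2.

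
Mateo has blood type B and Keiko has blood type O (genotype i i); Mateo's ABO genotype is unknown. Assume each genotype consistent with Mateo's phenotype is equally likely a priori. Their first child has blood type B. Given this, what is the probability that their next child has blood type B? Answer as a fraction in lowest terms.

5/6

Possible genotypes: Mateo ∈ {I^B I^B, I^B i}; Keiko ∈ {i i}.
Weight each parental genotype pair by prior × P(type-B child):
  I^B I^B × i i: posterior weight 2/3; P(next child type B) = 1.
  I^B i × i i: posterior weight 1/3; P(next child type B) = 1/2.
Weighted sum = 5/6.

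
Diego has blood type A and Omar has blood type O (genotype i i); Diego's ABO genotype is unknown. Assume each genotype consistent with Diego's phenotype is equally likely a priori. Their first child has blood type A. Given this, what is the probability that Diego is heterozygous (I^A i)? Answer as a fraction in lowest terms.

Possible genotypes: Diego ∈ {I^A I^A, I^A i}; Omar ∈ {i i}.
Weight each parental genotype pair by prior × P(type-A child):
  I^A I^A × i i: posterior weight 2/3.
  I^A i × i i: posterior weight 1/3.
Sum the posterior weight over pairs where Diego is I^A i: 1/3.

1/3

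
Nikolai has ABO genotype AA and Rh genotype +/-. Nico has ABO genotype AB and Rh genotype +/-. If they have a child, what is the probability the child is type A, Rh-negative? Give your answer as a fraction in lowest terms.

1/8

ABO cross AA × AB → offspring phenotypes: 1/2 A, 1/2 AB.
Rh cross +/- × +/- → 3/4 Rh+, 1/4 Rh-.
Independent loci: P(type A, Rh-negative) = 1/2 × 1/4 = 1/8.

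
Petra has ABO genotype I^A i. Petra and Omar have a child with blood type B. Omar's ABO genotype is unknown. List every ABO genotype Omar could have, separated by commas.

For each candidate genotype of Omar, check whether crossing it with I^A i can produce every observed child phenotype.
  I^A I^A → possible child types {A} ✗
  I^A I^B → possible child types {A, B, AB} ✓
  I^A i → possible child types {O, A} ✗
  I^B I^B → possible child types {B, AB} ✓
  I^B i → possible child types {O, A, B, AB} ✓
  i i → possible child types {O, A} ✗

I^A I^B, I^B I^B, I^B i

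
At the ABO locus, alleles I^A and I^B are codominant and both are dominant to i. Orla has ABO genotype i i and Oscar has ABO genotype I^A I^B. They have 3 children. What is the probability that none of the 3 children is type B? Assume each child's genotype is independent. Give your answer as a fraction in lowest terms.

1/8

ABO cross i i × I^A I^B → 1/2 A, 1/2 B.
So P(type B) = 1/2 per child.
P(not type B) = 1/2 for one child; (1/2)^3 = 1/8.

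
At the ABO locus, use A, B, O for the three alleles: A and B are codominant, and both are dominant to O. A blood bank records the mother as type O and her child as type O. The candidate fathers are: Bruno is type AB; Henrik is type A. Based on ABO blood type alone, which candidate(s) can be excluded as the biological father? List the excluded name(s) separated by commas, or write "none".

A candidate is excluded only if no genotype consistent with his phenotype could produce a type O child with a type O mother.
Bruno (type AB): no genotype consistent with that phenotype can produce a type-O child with a type-O mother.

Bruno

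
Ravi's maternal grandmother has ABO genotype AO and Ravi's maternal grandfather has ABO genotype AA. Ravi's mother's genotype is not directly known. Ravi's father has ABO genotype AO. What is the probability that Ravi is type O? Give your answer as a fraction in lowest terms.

Ravi's mother's ABO genotype from AO × AA: 1/2 AA, 1/2 AO.
Crossing each possibility with the father AO and summing P(type O): 1/2·0 + 1/2·1/4 = 1/8.

1/8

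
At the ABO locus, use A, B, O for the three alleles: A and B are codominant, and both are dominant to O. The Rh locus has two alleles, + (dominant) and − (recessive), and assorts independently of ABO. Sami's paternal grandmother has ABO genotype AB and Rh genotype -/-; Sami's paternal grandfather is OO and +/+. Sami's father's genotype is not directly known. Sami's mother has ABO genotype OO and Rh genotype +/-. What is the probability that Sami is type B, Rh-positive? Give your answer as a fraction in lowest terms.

3/16

Sami's father's ABO genotype from AB × OO: 1/2 AO, 1/2 BO.
Crossing each possibility with the mother OO and summing P(type B): 1/2·0 + 1/2·1/2 = 1/4.
Similarly for Rh via the father's Rh distribution: P(Rh+) = 3/4.
Independent loci: 1/4 × 3/4 = 3/16.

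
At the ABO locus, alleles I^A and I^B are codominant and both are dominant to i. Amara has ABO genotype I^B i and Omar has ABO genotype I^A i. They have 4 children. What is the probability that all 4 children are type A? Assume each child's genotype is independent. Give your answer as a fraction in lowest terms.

1/256

ABO cross I^B i × I^A i → 1/4 O, 1/4 A, 1/4 B, 1/4 AB.
So P(type A) = 1/4 per child.
All 4 independent: (1/4)^4 = 1/256.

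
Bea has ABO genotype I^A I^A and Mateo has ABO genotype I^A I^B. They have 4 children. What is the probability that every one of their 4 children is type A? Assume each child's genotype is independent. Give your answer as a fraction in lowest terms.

1/16

ABO cross I^A I^A × I^A I^B → 1/2 A, 1/2 AB.
So P(type A) = 1/2 per child.
All 4 independent: (1/2)^4 = 1/16.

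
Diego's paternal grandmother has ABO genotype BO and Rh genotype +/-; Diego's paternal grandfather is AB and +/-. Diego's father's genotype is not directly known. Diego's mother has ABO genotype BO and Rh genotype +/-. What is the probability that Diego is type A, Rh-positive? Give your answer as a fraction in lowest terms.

3/32

Diego's father's ABO genotype from BO × AB: 1/4 AB, 1/4 AO, 1/4 BB, 1/4 BO.
Crossing each possibility with the mother BO and summing P(type A): 1/4·1/4 + 1/4·1/4 + 1/4·0 + 1/4·0 = 1/8.
Similarly for Rh via the father's Rh distribution: P(Rh+) = 3/4.
Independent loci: 1/8 × 3/4 = 3/32.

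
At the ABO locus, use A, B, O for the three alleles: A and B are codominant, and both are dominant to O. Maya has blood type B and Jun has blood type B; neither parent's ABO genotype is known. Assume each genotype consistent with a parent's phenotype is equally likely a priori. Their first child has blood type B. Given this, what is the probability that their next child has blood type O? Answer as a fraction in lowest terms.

1/20

Possible genotypes: Maya ∈ {BB, BO}; Jun ∈ {BB, BO}.
Weight each parental genotype pair by prior × P(type-B child):
  BB × BB: posterior weight 4/15; P(next child type O) = 0.
  BB × BO: posterior weight 4/15; P(next child type O) = 0.
  BO × BB: posterior weight 4/15; P(next child type O) = 0.
  BO × BO: posterior weight 1/5; P(next child type O) = 1/4.
Weighted sum = 1/20.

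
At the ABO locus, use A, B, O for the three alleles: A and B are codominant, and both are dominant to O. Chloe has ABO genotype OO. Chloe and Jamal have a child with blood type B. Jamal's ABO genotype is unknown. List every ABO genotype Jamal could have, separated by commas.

For each candidate genotype of Jamal, check whether crossing it with OO can produce every observed child phenotype.
  AA → possible child types {A} ✗
  AB → possible child types {A, B} ✓
  AO → possible child types {O, A} ✗
  BB → possible child types {B} ✓
  BO → possible child types {O, B} ✓
  OO → possible child types {O} ✗

AB, BB, BO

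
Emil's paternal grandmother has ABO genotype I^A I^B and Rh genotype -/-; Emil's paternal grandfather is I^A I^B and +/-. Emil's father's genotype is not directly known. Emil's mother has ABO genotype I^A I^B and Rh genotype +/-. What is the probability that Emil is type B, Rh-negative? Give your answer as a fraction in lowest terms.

3/32

Emil's father's ABO genotype from I^A I^B × I^A I^B: 1/4 I^A I^A, 1/2 I^A I^B, 1/4 I^B I^B.
Crossing each possibility with the mother I^A I^B and summing P(type B): 1/4·0 + 1/2·1/4 + 1/4·1/2 = 1/4.
Similarly for Rh via the father's Rh distribution: P(Rh-) = 3/8.
Independent loci: 1/4 × 3/8 = 3/32.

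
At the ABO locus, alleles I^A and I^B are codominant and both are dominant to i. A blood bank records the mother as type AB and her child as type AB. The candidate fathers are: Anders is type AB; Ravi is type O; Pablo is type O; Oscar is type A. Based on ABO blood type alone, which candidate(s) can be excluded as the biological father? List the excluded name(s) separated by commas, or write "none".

A candidate is excluded only if no genotype consistent with his phenotype could produce a type AB child with a type AB mother.
Ravi (type O): no genotype consistent with that phenotype can produce a type-AB child with a type-AB mother.
Pablo (type O): no genotype consistent with that phenotype can produce a type-AB child with a type-AB mother.

Ravi, Pablo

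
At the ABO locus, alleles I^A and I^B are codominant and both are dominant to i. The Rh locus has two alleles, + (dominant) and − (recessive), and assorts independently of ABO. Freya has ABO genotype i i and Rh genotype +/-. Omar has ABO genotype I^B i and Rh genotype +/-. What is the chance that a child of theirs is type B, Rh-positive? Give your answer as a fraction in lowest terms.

ABO cross i i × I^B i → offspring phenotypes: 1/2 O, 1/2 B.
Rh cross +/- × +/- → 3/4 Rh+, 1/4 Rh-.
Independent loci: P(type B, Rh-positive) = 1/2 × 3/4 = 3/8.

3/8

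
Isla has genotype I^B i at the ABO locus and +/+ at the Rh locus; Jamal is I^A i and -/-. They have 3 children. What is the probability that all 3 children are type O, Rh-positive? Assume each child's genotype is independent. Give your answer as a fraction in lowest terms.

ABO cross I^B i × I^A i → 1/4 O, 1/4 A, 1/4 B, 1/4 AB.
Rh cross +/+ × -/- → 1 Rh+; so P(type O, Rh-positive) = 1/4 × 1 = 1/4 per child.
All 3 independent: (1/4)^3 = 1/64.

1/64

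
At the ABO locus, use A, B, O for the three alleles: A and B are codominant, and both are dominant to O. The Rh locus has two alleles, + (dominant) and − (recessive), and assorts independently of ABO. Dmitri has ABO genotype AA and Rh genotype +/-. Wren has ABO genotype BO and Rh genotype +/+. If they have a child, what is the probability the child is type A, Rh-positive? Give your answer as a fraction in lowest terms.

1/2

ABO cross AA × BO → offspring phenotypes: 1/2 A, 1/2 AB.
Rh cross +/- × +/+ → 1 Rh+.
Independent loci: P(type A, Rh-positive) = 1/2 × 1 = 1/2.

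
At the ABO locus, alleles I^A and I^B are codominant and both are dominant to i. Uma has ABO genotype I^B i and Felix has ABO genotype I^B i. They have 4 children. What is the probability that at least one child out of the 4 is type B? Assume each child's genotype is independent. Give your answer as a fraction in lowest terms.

ABO cross I^B i × I^B i → 1/4 O, 3/4 B.
So P(type B) = 3/4 per child.
P(none) = (1/4)^4 = 1/256; P(at least one) = 1 − 1/256 = 255/256.

255/256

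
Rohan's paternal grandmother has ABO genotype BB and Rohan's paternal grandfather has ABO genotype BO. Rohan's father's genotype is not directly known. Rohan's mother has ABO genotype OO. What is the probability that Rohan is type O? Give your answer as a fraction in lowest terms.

Rohan's father's ABO genotype from BB × BO: 1/2 BB, 1/2 BO.
Crossing each possibility with the mother OO and summing P(type O): 1/2·0 + 1/2·1/2 = 1/4.

1/4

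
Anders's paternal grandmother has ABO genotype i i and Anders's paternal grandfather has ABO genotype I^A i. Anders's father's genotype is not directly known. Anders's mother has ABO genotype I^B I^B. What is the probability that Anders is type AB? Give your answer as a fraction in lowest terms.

Anders's father's ABO genotype from i i × I^A i: 1/2 I^A i, 1/2 i i.
Crossing each possibility with the mother I^B I^B and summing P(type AB): 1/2·1/2 + 1/2·0 = 1/4.

1/4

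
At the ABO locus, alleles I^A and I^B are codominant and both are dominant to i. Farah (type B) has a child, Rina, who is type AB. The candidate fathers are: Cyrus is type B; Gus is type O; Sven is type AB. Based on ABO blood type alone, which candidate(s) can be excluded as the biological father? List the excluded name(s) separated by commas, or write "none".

A candidate is excluded only if no genotype consistent with his phenotype could produce a type AB child with a type B mother.
Cyrus (type B): no genotype consistent with that phenotype can produce a type-AB child with a type-B mother.
Gus (type O): no genotype consistent with that phenotype can produce a type-AB child with a type-B mother.

Cyrus, Gus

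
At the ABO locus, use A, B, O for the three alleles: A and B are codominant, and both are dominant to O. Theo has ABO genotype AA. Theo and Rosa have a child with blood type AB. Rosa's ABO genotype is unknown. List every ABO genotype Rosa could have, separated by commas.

For each candidate genotype of Rosa, check whether crossing it with AA can produce every observed child phenotype.
  AA → possible child types {A} ✗
  AB → possible child types {A, AB} ✓
  AO → possible child types {A} ✗
  BB → possible child types {AB} ✓
  BO → possible child types {A, AB} ✓
  OO → possible child types {A} ✗

AB, BB, BO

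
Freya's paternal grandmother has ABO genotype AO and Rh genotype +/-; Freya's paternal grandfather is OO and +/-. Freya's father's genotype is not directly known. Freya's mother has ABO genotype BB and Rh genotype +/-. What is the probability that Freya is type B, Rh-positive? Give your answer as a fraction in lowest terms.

Freya's father's ABO genotype from AO × OO: 1/2 AO, 1/2 OO.
Crossing each possibility with the mother BB and summing P(type B): 1/2·1/2 + 1/2·1 = 3/4.
Similarly for Rh via the father's Rh distribution: P(Rh+) = 3/4.
Independent loci: 3/4 × 3/4 = 9/16.

9/16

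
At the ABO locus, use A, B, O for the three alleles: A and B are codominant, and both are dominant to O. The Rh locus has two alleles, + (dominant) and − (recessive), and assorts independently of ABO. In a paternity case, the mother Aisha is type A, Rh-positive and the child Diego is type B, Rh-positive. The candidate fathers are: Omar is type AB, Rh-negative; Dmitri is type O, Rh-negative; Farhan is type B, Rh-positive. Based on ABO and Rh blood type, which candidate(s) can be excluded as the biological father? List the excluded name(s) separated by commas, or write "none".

Dmitri

A candidate is excluded only if no genotype consistent with his phenotype could produce a type B, Rh-positive child with a type A, Rh-positive mother.
Dmitri (type O, Rh-): no genotype consistent with that phenotype can produce a type-B Rh+ child with a type-A mother.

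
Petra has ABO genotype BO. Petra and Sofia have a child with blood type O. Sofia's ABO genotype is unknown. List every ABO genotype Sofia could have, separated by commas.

AO, BO, OO

For each candidate genotype of Sofia, check whether crossing it with BO can produce every observed child phenotype.
  AA → possible child types {A, AB} ✗
  AB → possible child types {A, B, AB} ✗
  AO → possible child types {O, A, B, AB} ✓
  BB → possible child types {B} ✗
  BO → possible child types {O, B} ✓
  OO → possible child types {O, B} ✓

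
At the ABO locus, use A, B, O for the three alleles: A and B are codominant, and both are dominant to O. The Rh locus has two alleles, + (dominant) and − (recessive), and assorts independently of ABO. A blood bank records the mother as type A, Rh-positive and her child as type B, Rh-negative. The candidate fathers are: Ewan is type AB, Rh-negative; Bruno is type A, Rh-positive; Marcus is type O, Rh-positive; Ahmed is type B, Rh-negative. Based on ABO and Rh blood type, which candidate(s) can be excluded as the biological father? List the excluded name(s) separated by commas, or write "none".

Bruno, Marcus

A candidate is excluded only if no genotype consistent with his phenotype could produce a type B, Rh-negative child with a type A, Rh-positive mother.
Bruno (type A, Rh+): no genotype consistent with that phenotype can produce a type-B Rh- child with a type-A mother.
Marcus (type O, Rh+): no genotype consistent with that phenotype can produce a type-B Rh- child with a type-A mother.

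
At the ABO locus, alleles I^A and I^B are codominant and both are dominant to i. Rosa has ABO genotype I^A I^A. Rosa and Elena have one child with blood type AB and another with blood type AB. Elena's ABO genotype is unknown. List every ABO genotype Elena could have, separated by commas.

For each candidate genotype of Elena, check whether crossing it with I^A I^A can produce every observed child phenotype.
  I^A I^A → possible child types {A} ✗
  I^A I^B → possible child types {A, AB} ✓
  I^A i → possible child types {A} ✗
  I^B I^B → possible child types {AB} ✓
  I^B i → possible child types {A, AB} ✓
  i i → possible child types {A} ✗

I^A I^B, I^B I^B, I^B i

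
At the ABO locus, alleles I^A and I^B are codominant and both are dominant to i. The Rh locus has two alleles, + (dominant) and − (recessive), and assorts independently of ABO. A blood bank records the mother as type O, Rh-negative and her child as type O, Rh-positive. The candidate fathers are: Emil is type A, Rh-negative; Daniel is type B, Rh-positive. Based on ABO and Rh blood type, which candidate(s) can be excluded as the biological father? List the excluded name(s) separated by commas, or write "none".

Emil

A candidate is excluded only if no genotype consistent with his phenotype could produce a type O, Rh-positive child with a type O, Rh-negative mother.
Emil (type A, Rh-): no genotype consistent with that phenotype can produce a type-O Rh+ child with a type-O mother.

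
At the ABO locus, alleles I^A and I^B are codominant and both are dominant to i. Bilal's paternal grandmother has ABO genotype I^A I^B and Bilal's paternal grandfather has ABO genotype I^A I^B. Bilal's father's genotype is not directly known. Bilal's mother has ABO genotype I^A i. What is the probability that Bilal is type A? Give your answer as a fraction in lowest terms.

1/2

Bilal's father's ABO genotype from I^A I^B × I^A I^B: 1/4 I^A I^A, 1/2 I^A I^B, 1/4 I^B I^B.
Crossing each possibility with the mother I^A i and summing P(type A): 1/4·1 + 1/2·1/2 + 1/4·0 = 1/2.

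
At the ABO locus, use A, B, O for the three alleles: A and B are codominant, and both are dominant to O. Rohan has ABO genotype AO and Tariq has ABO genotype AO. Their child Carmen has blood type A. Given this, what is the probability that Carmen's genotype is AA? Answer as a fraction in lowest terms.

1/3

Cross AO × AO → 1/4 AA, 1/2 AO, 1/4 OO.
Type-A genotypes among offspring: AA (1/4), AO (1/2); total 3/4.
P(AA | type A) = (1/4) / (3/4) = 1/3.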